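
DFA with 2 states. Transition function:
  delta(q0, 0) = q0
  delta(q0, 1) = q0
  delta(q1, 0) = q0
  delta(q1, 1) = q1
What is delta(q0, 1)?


Looking up transition function:
delta(q0, 1) in the table
Row: q0, Column: 1
Result: q0

q0


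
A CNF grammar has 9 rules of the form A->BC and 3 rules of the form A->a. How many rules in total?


CNF allows two rule forms:
  A -> BC (binary): 9 rules
  A -> a (terminal): 3 rules
Total = 9 + 3 = 12

12


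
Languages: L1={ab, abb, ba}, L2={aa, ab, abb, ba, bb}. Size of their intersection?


L1 = {ab, abb, ba}
L2 = {aa, ab, abb, ba, bb}
Checking each string in L1 against L2:
  'ab': in L2? Yes
  'abb': in L2? Yes
  'ba': in L2? Yes
Intersection = {ab, abb, ba}
|L1 ∩ L2| = 3

3


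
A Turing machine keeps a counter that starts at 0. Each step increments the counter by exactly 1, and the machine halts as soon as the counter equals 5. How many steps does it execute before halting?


Counter starts at 0. Counting sequence:
  Step 1: counter = 1
  Step 2: counter = 2
  Step 3: counter = 3
  Step 4: counter = 4
  Step 5: counter = 5
Counter reached 5 -> halt
Total steps = 5

5


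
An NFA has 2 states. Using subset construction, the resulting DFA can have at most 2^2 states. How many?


NFA has 2 states
Subset construction: each DFA state = subset of NFA states
Maximum subsets = 2^2
2^2 = 4

4


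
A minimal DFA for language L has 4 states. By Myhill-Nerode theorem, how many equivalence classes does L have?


Myhill-Nerode theorem:
Number of equivalence classes = number of states in minimal DFA
Minimal DFA states = 4
Therefore equivalence classes = 4

4


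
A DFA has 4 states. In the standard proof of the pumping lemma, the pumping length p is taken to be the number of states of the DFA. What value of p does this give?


Pumping lemma for regular languages (standard proof):
Take p = |Q|, the number of DFA states.
Any string of length >= |Q| passes through |Q|+1 states while reading its first |Q| symbols,
so by pigeonhole some state repeats, giving the loop that can be pumped.
Here |Q| = 4
Therefore the proof uses p = 4

4


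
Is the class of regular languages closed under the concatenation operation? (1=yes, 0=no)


Regular languages are closed under:
- Union (DFA product construction)
- Intersection (DFA product construction)
- Complement (swap accept/reject states)
- Concatenation (NFA construction)
- Kleene star (NFA construction)
concatenation is in this list
Therefore: closed

1


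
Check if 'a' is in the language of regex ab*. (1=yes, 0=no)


Pattern: ab*
String: 'a'
Pattern requires: exactly one 'a' followed by zero or more 'b's
First char is 'a' -> OK
Rest '': all b's? Yes
Result: 1

1


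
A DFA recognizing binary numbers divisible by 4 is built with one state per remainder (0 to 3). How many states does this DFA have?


Divisibility by 4 is tracked via the remainder mod 4: 0, 1, ..., 3
The construction assigns one state to each remainder
Number of remainders = 4

4


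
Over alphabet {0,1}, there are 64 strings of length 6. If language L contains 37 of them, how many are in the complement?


Alphabet: {0,1}
String length: 6
Total strings of length 6 = 2^6 = 64
Strings in L = 37
Complement = total - |L|
= 64 - 37
= 27

27


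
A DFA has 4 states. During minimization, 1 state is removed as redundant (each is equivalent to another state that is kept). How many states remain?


Original DFA: 4 states
Redundant states removed: 1
Minimized states = original - removed
= 4 - 1
= 3

3


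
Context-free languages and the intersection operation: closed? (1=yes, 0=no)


CFL closure properties:
  Closed under: union, concatenation, Kleene star
  NOT closed under: intersection, complement
Operation 'intersection' is in not-closed list -> No (not closed)

0


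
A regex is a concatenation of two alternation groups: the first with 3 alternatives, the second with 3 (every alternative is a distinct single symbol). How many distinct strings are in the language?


First group: 3 alternatives
Second group: 3 alternatives
Concatenation: each choice from group 1 pairs with each from group 2
Total = 3 x 3 = 9

9


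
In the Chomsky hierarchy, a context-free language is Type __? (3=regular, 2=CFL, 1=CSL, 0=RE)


Chomsky hierarchy levels:
  Type 3: Regular (DFA/NFA/regex)
  Type 2: Context-free (PDA)
  Type 1: Context-sensitive
  Type 0: Recursively enumerable (TM)
'context-free' corresponds to Type 2

2


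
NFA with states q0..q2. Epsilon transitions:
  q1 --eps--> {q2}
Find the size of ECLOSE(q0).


Starting from q0
Initialize closure = {q0}
q0 has no outgoing epsilon transitions -> nothing to add
Final closure: {q0}
Size = 1

1


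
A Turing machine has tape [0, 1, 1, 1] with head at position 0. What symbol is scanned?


Tape: [0, 1, 1, 1]
Positions: 0 1 2 3
Values:    0 1 1 1
Head at position 0
tape[0] = 0

0


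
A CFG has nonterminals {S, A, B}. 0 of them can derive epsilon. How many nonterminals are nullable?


Nonterminals: {S, A, B}
A nonterminal is nullable if it can derive epsilon
Counting nullable nonterminals: 0
Total nullable = 0

0


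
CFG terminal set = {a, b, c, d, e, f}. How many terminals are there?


Terminal symbols: a, b, c, d, e, f
Counting each: a (#1), b (#2), c (#3), d (#4), e (#5), f (#6)
Total = 6

6


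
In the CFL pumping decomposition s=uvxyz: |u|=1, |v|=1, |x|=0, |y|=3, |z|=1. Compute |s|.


|s| = |u| + |v| + |x| + |y| + |z|
= 1 + 1 + 0 + 3 + 1
= 2 + 0 + 4
= 2 + 4
= 6

6


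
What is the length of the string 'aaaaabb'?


String: 'aaaaabb'
Counting characters:
  'a' appears 5 time(s)
  'b' appears 2 time(s)
Total length = 5 + 2 = 7

7


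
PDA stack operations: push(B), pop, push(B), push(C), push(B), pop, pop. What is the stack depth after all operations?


Tracing stack operations:
  push(B) -> stack = [B], depth=1
  pop -> removed B, stack = [], depth=0
  push(B) -> stack = [B], depth=1
  push(C) -> stack = [B,C], depth=2
  push(B) -> stack = [B,C,B], depth=3
  pop -> removed B, stack = [B,C], depth=2
  pop -> removed C, stack = [B], depth=1
Final depth = 1

1


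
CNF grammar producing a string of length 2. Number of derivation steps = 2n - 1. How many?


Chomsky Normal Form derivation:
String length n = 2
Each step either:
  - Splits a nonterminal into two (n-1 such steps)
  - Converts a nonterminal to terminal (n such steps)
Total = (n-1) + n = 2n - 1
= 2(2) - 1
= 4 - 1
= 3

3


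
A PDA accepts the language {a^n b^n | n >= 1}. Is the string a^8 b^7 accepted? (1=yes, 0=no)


Language requires equal numbers of a's and b's
PDA pushes for each 'a', pops for each 'b'
Number of a's = 8
Number of b's = 7
8 != 7 -> Reject

0


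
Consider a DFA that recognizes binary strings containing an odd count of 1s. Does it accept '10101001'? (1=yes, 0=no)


DFA has 2 states: q_even (start, accept=no) and q_odd
Processing string '10101001' character by character:
  Position 0: read '1', 1-count=1 -> q_odd
  Position 1: read '0', 1-count=1 -> q_odd (no change)
  Position 2: read '1', 1-count=2 -> q_even
  Position 3: read '0', 1-count=2 -> q_even (no change)
  Position 4: read '1', 1-count=3 -> q_odd
  Position 5: read '0', 1-count=3 -> q_odd (no change)
  Position 6: read '0', 1-count=3 -> q_odd (no change)
  Position 7: read '1', 1-count=4 -> q_even
Final state: q_even, total 1s = 4 (even); the DFA requires an odd count -> reject

0


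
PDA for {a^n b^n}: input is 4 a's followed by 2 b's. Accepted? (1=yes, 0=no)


Language requires equal numbers of a's and b's
PDA pushes for each 'a', pops for each 'b'
Number of a's = 4
Number of b's = 2
4 != 2 -> Reject

0


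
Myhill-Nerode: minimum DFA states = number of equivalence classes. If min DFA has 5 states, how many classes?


Myhill-Nerode theorem:
Number of equivalence classes = number of states in minimal DFA
Minimal DFA states = 5
Therefore equivalence classes = 5

5


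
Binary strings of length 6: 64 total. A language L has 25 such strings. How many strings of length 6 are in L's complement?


Alphabet: {0,1}
String length: 6
Total strings of length 6 = 2^6 = 64
Strings in L = 25
Complement = total - |L|
= 64 - 25
= 39

39


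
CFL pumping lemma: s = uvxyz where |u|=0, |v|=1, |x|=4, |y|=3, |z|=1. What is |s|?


|s| = |u| + |v| + |x| + |y| + |z|
= 0 + 1 + 4 + 3 + 1
= 1 + 4 + 4
= 5 + 4
= 9

9


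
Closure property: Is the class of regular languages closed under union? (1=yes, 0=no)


Regular languages are closed under all standard operations:
- Union: Yes (product construction)
- Intersection: Yes (product construction)
- Complement: Yes (swap accept/reject)
- Concatenation: Yes (NFA construction)
Operation: union -> Closed

1


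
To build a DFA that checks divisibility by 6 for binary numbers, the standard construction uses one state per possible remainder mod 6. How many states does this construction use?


Divisibility by 6 is tracked via the remainder mod 6: 0, 1, ..., 5
The construction assigns one state to each remainder
Number of remainders = 6

6


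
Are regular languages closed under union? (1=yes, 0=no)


Regular languages are closed under:
- Union (DFA product construction)
- Intersection (DFA product construction)
- Complement (swap accept/reject states)
- Concatenation (NFA construction)
- Kleene star (NFA construction)
union is in this list
Therefore: closed

1


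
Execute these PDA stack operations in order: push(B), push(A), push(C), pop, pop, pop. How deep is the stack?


Tracing stack operations:
  push(B) -> stack = [B], depth=1
  push(A) -> stack = [B,A], depth=2
  push(C) -> stack = [B,A,C], depth=3
  pop -> removed C, stack = [B,A], depth=2
  pop -> removed A, stack = [B], depth=1
  pop -> removed B, stack = [], depth=0
Final depth = 0

0


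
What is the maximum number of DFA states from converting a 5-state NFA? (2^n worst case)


NFA has 5 states
Subset construction: each DFA state = subset of NFA states
Maximum subsets = 2^5
2^5 = 32

32


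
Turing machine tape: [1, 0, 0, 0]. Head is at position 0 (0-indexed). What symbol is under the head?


Tape: [1, 0, 0, 0]
Positions: 0 1 2 3
Values:    1 0 0 0
Head at position 0
tape[0] = 1

1


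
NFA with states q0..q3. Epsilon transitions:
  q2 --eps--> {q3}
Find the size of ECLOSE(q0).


Starting from q0
Initialize closure = {q0}
q0 has no outgoing epsilon transitions -> nothing to add
Final closure: {q0}
Size = 1

1


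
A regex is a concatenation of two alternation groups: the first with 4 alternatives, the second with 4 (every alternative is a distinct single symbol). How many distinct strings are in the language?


First group: 4 alternatives
Second group: 4 alternatives
Concatenation: each choice from group 1 pairs with each from group 2
Total = 4 x 4 = 16

16


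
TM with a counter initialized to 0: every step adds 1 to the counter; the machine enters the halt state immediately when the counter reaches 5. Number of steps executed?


Counter starts at 0. Counting sequence:
  Step 1: counter = 1
  Step 2: counter = 2
  Step 3: counter = 3
  Step 4: counter = 4
  Step 5: counter = 5
Counter reached 5 -> halt
Total steps = 5

5


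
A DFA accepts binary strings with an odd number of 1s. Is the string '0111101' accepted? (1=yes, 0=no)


DFA has 2 states: q_even (start, accept=no) and q_odd
Processing string '0111101' character by character:
  Position 0: read '0', 1-count=0 -> q_even (no change)
  Position 1: read '1', 1-count=1 -> q_odd
  Position 2: read '1', 1-count=2 -> q_even
  Position 3: read '1', 1-count=3 -> q_odd
  Position 4: read '1', 1-count=4 -> q_even
  Position 5: read '0', 1-count=4 -> q_even (no change)
  Position 6: read '1', 1-count=5 -> q_odd
Final state: q_odd, total 1s = 5 (odd); the DFA requires an odd count -> accept

1


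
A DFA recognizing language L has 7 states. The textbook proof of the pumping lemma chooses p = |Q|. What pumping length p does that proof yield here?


Pumping lemma for regular languages (standard proof):
Take p = |Q|, the number of DFA states.
Any string of length >= |Q| passes through |Q|+1 states while reading its first |Q| symbols,
so by pigeonhole some state repeats, giving the loop that can be pumped.
Here |Q| = 7
Therefore the proof uses p = 7

7


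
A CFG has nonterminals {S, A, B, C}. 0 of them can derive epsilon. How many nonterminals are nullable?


Nonterminals: {S, A, B, C}
A nonterminal is nullable if it can derive epsilon
Counting nullable nonterminals: 0
Total nullable = 0

0


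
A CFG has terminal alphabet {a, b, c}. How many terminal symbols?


Terminal symbols: a, b, c
Counting each: a (#1), b (#2), c (#3)
Total = 3

3


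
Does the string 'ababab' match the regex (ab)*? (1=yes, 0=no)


Pattern: (ab)*
String: 'ababab'
Pattern requires: zero or more repetitions of 'ab'
Pairs: ['ab', 'ab', 'ab']
All pairs are 'ab'? Yes
Result: 1

1


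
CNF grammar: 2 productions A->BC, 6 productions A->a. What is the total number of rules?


CNF allows two rule forms:
  A -> BC (binary): 2 rules
  A -> a (terminal): 6 rules
Total = 2 + 6 = 8

8


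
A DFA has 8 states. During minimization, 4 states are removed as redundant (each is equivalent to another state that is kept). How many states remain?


Original DFA: 8 states
Redundant states removed: 4
Minimized states = original - removed
= 8 - 4
= 4

4


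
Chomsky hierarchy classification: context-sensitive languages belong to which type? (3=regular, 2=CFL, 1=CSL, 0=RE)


Chomsky hierarchy levels:
  Type 3: Regular (DFA/NFA/regex)
  Type 2: Context-free (PDA)
  Type 1: Context-sensitive
  Type 0: Recursively enumerable (TM)
'context-sensitive' corresponds to Type 1

1


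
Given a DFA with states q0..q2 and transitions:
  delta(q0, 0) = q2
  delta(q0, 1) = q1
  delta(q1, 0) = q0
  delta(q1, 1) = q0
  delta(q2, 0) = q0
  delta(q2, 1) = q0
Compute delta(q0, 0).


Looking up transition function:
delta(q0, 0) in the table
Row: q0, Column: 0
Result: q2

q2


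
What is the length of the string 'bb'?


String: 'bb'
Counting characters:
  'b' appears 2 time(s)
Total length = 0 + 2 = 2

2


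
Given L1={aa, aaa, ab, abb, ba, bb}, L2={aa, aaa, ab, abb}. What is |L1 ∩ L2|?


L1 = {aa, aaa, ab, abb, ba, bb}
L2 = {aa, aaa, ab, abb}
Checking each string in L1 against L2:
  'aa': in L2? Yes
  'aaa': in L2? Yes
  'ab': in L2? Yes
  'abb': in L2? Yes
  'ba': in L2? No
  'bb': in L2? No
Intersection = {aa, aaa, ab, abb}
|L1 ∩ L2| = 4

4


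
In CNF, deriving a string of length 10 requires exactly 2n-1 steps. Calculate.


Chomsky Normal Form derivation:
String length n = 10
Each step either:
  - Splits a nonterminal into two (n-1 such steps)
  - Converts a nonterminal to terminal (n such steps)
Total = (n-1) + n = 2n - 1
= 2(10) - 1
= 20 - 1
= 19

19


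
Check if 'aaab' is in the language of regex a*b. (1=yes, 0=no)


Pattern: a*b
String: 'aaab'
Pattern requires: zero or more 'a's followed by exactly one 'b'
Found 3 leading 'a's
Remaining: 'b'
Remaining is exactly 'b' -> match
Result: 1

1


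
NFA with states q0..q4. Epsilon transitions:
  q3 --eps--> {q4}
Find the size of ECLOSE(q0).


Starting from q0
Initialize closure = {q0}
q0 has no outgoing epsilon transitions -> nothing to add
Final closure: {q0}
Size = 1

1


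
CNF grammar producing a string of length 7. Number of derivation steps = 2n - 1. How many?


Chomsky Normal Form derivation:
String length n = 7
Each step either:
  - Splits a nonterminal into two (n-1 such steps)
  - Converts a nonterminal to terminal (n such steps)
Total = (n-1) + n = 2n - 1
= 2(7) - 1
= 14 - 1
= 13

13


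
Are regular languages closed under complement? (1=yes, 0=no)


Regular languages are closed under:
- Union (DFA product construction)
- Intersection (DFA product construction)
- Complement (swap accept/reject states)
- Concatenation (NFA construction)
- Kleene star (NFA construction)
complement is in this list
Therefore: closed

1


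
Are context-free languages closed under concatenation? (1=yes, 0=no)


CFL closure properties:
  Closed under: union, concatenation, Kleene star
  NOT closed under: intersection, complement
Operation 'concatenation' is in closed list -> Yes (closed)

1


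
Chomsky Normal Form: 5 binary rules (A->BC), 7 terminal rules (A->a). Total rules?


CNF allows two rule forms:
  A -> BC (binary): 5 rules
  A -> a (terminal): 7 rules
Total = 5 + 7 = 12

12


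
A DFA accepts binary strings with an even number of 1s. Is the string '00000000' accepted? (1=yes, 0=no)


DFA has 2 states: q_even (start, accept=yes) and q_odd
Processing string '00000000' character by character:
  Position 0: read '0', 1-count=0 -> q_even (no change)
  Position 1: read '0', 1-count=0 -> q_even (no change)
  Position 2: read '0', 1-count=0 -> q_even (no change)
  Position 3: read '0', 1-count=0 -> q_even (no change)
  Position 4: read '0', 1-count=0 -> q_even (no change)
  Position 5: read '0', 1-count=0 -> q_even (no change)
  Position 6: read '0', 1-count=0 -> q_even (no change)
  Position 7: read '0', 1-count=0 -> q_even (no change)
Final state: q_even, total 1s = 0 (even); the DFA requires an even count -> accept

1


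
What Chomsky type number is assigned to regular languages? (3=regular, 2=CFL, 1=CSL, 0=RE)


Chomsky hierarchy levels:
  Type 3: Regular (DFA/NFA/regex)
  Type 2: Context-free (PDA)
  Type 1: Context-sensitive
  Type 0: Recursively enumerable (TM)
'regular' corresponds to Type 3

3


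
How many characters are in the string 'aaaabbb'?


String: 'aaaabbb'
Counting characters:
  'a' appears 4 time(s)
  'b' appears 3 time(s)
Total length = 4 + 3 = 7

7


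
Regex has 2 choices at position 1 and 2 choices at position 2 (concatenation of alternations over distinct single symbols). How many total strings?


First group: 2 alternatives
Second group: 2 alternatives
Concatenation: each choice from group 1 pairs with each from group 2
Total = 2 x 2 = 4

4


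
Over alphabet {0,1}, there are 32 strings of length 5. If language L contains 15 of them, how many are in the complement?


Alphabet: {0,1}
String length: 5
Total strings of length 5 = 2^5 = 32
Strings in L = 15
Complement = total - |L|
= 32 - 15
= 17

17


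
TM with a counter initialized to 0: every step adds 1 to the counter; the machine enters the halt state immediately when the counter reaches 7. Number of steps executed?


Counter starts at 0. Counting sequence:
  Step 1: counter = 1
  Step 2: counter = 2
  Step 3: counter = 3
  Step 4: counter = 4
  Step 5: counter = 5
  Step 6: counter = 6
  Step 7: counter = 7
Counter reached 7 -> halt
Total steps = 7

7


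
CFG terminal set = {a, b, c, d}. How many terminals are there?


Terminal symbols: a, b, c, d
Counting each: a (#1), b (#2), c (#3), d (#4)
Total = 4

4


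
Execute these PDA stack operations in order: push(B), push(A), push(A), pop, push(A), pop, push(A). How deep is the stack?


Tracing stack operations:
  push(B) -> stack = [B], depth=1
  push(A) -> stack = [B,A], depth=2
  push(A) -> stack = [B,A,A], depth=3
  pop -> removed A, stack = [B,A], depth=2
  push(A) -> stack = [B,A,A], depth=3
  pop -> removed A, stack = [B,A], depth=2
  push(A) -> stack = [B,A,A], depth=3
Final depth = 3

3


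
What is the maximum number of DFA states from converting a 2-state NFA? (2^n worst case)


NFA has 2 states
Subset construction: each DFA state = subset of NFA states
Maximum subsets = 2^2
2^2 = 4

4


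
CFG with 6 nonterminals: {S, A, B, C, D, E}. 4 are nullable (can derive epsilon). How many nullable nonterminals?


Nonterminals: {S, A, B, C, D, E}
A nonterminal is nullable if it can derive epsilon
Counting nullable nonterminals: 4
Total nullable = 4

4


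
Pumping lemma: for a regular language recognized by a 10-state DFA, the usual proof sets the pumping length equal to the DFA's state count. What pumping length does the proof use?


Pumping lemma for regular languages (standard proof):
Take p = |Q|, the number of DFA states.
Any string of length >= |Q| passes through |Q|+1 states while reading its first |Q| symbols,
so by pigeonhole some state repeats, giving the loop that can be pumped.
Here |Q| = 10
Therefore the proof uses p = 10

10


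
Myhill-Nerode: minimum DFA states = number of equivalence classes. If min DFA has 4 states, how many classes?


Myhill-Nerode theorem:
Number of equivalence classes = number of states in minimal DFA
Minimal DFA states = 4
Therefore equivalence classes = 4

4


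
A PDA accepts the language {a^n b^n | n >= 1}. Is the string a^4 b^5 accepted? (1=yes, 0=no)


Language requires equal numbers of a's and b's
PDA pushes for each 'a', pops for each 'b'
Number of a's = 4
Number of b's = 5
4 != 5 -> Reject

0


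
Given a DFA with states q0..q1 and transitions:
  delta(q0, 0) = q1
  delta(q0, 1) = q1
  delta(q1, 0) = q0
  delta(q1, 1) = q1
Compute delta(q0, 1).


Looking up transition function:
delta(q0, 1) in the table
Row: q0, Column: 1
Result: q1

q1


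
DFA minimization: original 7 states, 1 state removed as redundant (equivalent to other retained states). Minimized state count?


Original DFA: 7 states
Redundant states removed: 1
Minimized states = original - removed
= 7 - 1
= 6

6


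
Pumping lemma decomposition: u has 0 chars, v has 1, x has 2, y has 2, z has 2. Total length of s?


|s| = |u| + |v| + |x| + |y| + |z|
= 0 + 1 + 2 + 2 + 2
= 1 + 2 + 4
= 3 + 4
= 7

7


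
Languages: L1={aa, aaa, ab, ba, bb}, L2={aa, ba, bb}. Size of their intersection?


L1 = {aa, aaa, ab, ba, bb}
L2 = {aa, ba, bb}
Checking each string in L1 against L2:
  'aa': in L2? Yes
  'aaa': in L2? No
  'ab': in L2? No
  'ba': in L2? Yes
  'bb': in L2? Yes
Intersection = {aa, ba, bb}
|L1 ∩ L2| = 3

3


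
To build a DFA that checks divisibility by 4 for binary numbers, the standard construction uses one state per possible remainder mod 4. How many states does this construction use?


Divisibility by 4 is tracked via the remainder mod 4: 0, 1, ..., 3
The construction assigns one state to each remainder
Number of remainders = 4

4


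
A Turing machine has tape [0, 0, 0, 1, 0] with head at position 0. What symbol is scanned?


Tape: [0, 0, 0, 1, 0]
Positions: 0 1 2 3 4
Values:    0 0 0 1 0
Head at position 0
tape[0] = 0

0


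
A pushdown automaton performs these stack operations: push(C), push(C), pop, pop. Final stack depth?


Tracing stack operations:
  push(C) -> stack = [C], depth=1
  push(C) -> stack = [C,C], depth=2
  pop -> removed C, stack = [C], depth=1
  pop -> removed C, stack = [], depth=0
Final depth = 0

0


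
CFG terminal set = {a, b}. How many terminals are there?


Terminal symbols: a, b
Counting each: a (#1), b (#2)
Total = 2

2


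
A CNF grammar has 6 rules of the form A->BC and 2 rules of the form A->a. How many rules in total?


CNF allows two rule forms:
  A -> BC (binary): 6 rules
  A -> a (terminal): 2 rules
Total = 6 + 2 = 8

8


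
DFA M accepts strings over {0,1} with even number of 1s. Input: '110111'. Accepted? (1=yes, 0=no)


DFA has 2 states: q_even (start, accept=yes) and q_odd
Processing string '110111' character by character:
  Position 0: read '1', 1-count=1 -> q_odd
  Position 1: read '1', 1-count=2 -> q_even
  Position 2: read '0', 1-count=2 -> q_even (no change)
  Position 3: read '1', 1-count=3 -> q_odd
  Position 4: read '1', 1-count=4 -> q_even
  Position 5: read '1', 1-count=5 -> q_odd
Final state: q_odd, total 1s = 5 (odd); the DFA requires an even count -> reject

0


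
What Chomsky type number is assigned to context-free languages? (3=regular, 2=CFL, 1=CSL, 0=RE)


Chomsky hierarchy levels:
  Type 3: Regular (DFA/NFA/regex)
  Type 2: Context-free (PDA)
  Type 1: Context-sensitive
  Type 0: Recursively enumerable (TM)
'context-free' corresponds to Type 2

2


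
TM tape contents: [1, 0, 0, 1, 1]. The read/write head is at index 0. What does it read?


Tape: [1, 0, 0, 1, 1]
Positions: 0 1 2 3 4
Values:    1 0 0 1 1
Head at position 0
tape[0] = 1

1


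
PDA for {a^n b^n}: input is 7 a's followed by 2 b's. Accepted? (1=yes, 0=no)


Language requires equal numbers of a's and b's
PDA pushes for each 'a', pops for each 'b'
Number of a's = 7
Number of b's = 2
7 != 2 -> Reject

0


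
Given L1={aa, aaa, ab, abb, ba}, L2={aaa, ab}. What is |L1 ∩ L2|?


L1 = {aa, aaa, ab, abb, ba}
L2 = {aaa, ab}
Checking each string in L1 against L2:
  'aa': in L2? No
  'aaa': in L2? Yes
  'ab': in L2? Yes
  'abb': in L2? No
  'ba': in L2? No
Intersection = {aaa, ab}
|L1 ∩ L2| = 2

2


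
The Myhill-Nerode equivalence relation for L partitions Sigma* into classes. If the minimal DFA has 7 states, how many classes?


Myhill-Nerode theorem:
Number of equivalence classes = number of states in minimal DFA
Minimal DFA states = 7
Therefore equivalence classes = 7

7


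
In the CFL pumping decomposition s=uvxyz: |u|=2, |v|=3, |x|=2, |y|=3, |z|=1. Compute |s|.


|s| = |u| + |v| + |x| + |y| + |z|
= 2 + 3 + 2 + 3 + 1
= 5 + 2 + 4
= 7 + 4
= 11

11


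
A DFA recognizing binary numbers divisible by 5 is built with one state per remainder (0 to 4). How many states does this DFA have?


Divisibility by 5 is tracked via the remainder mod 5: 0, 1, ..., 4
The construction assigns one state to each remainder
Number of remainders = 5

5


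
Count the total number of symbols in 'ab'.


String: 'ab'
Counting characters:
  'a' appears 1 time(s)
  'b' appears 1 time(s)
Total length = 1 + 1 = 2

2


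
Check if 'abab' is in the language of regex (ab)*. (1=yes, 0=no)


Pattern: (ab)*
String: 'abab'
Pattern requires: zero or more repetitions of 'ab'
Pairs: ['ab', 'ab']
All pairs are 'ab'? Yes
Result: 1

1


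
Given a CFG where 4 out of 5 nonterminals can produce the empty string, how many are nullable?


Nonterminals: {S, A, B, C, D}
A nonterminal is nullable if it can derive epsilon
Counting nullable nonterminals: 4
Total nullable = 4

4


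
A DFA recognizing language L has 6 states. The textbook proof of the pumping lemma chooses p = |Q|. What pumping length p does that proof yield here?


Pumping lemma for regular languages (standard proof):
Take p = |Q|, the number of DFA states.
Any string of length >= |Q| passes through |Q|+1 states while reading its first |Q| symbols,
so by pigeonhole some state repeats, giving the loop that can be pumped.
Here |Q| = 6
Therefore the proof uses p = 6

6


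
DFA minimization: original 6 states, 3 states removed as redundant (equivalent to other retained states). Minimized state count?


Original DFA: 6 states
Redundant states removed: 3
Minimized states = original - removed
= 6 - 3
= 3

3


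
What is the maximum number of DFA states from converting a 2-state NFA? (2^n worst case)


NFA has 2 states
Subset construction: each DFA state = subset of NFA states
Maximum subsets = 2^2
2^2 = 4

4


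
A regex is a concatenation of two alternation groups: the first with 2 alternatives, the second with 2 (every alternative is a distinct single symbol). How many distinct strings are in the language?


First group: 2 alternatives
Second group: 2 alternatives
Concatenation: each choice from group 1 pairs with each from group 2
Total = 2 x 2 = 4

4


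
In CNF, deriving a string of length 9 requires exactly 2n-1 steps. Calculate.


Chomsky Normal Form derivation:
String length n = 9
Each step either:
  - Splits a nonterminal into two (n-1 such steps)
  - Converts a nonterminal to terminal (n such steps)
Total = (n-1) + n = 2n - 1
= 2(9) - 1
= 18 - 1
= 17

17


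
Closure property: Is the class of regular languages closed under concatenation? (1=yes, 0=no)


Regular languages are closed under all standard operations:
- Union: Yes (product construction)
- Intersection: Yes (product construction)
- Complement: Yes (swap accept/reject)
- Concatenation: Yes (NFA construction)
Operation: concatenation -> Closed

1


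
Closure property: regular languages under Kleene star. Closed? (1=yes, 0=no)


Regular languages are closed under:
- Union (DFA product construction)
- Intersection (DFA product construction)
- Complement (swap accept/reject states)
- Concatenation (NFA construction)
- Kleene star (NFA construction)
Kleene star is in this list
Therefore: closed

1


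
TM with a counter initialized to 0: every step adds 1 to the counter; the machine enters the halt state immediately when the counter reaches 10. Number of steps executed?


Counter starts at 0. Counting sequence:
  Step 1: counter = 1
  Step 2: counter = 2
  Step 3: counter = 3
  Step 4: counter = 4
  Step 5: counter = 5
  Step 6: counter = 6
  ...
  Step 10: counter = 10
Counter reached 10 -> halt
Total steps = 10

10


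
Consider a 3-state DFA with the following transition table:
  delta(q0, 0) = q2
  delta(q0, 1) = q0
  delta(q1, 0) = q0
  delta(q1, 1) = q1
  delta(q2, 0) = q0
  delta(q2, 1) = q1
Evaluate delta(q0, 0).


Looking up transition function:
delta(q0, 0) in the table
Row: q0, Column: 0
Result: q2

q2


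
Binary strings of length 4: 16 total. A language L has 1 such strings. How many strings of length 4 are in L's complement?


Alphabet: {0,1}
String length: 4
Total strings of length 4 = 2^4 = 16
Strings in L = 1
Complement = total - |L|
= 16 - 1
= 15

15


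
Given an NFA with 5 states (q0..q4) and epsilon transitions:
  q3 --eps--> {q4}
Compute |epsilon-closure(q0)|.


Starting from q0
Initialize closure = {q0}
q0 has no outgoing epsilon transitions -> nothing to add
Final closure: {q0}
Size = 1

1


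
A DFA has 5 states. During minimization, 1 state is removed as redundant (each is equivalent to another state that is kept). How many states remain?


Original DFA: 5 states
Redundant states removed: 1
Minimized states = original - removed
= 5 - 1
= 4

4


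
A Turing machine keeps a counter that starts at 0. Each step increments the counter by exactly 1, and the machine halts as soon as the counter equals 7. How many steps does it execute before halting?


Counter starts at 0. Counting sequence:
  Step 1: counter = 1
  Step 2: counter = 2
  Step 3: counter = 3
  Step 4: counter = 4
  Step 5: counter = 5
  Step 6: counter = 6
  Step 7: counter = 7
Counter reached 7 -> halt
Total steps = 7

7


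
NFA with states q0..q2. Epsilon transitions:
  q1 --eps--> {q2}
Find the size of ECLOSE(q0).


Starting from q0
Initialize closure = {q0}
q0 has no outgoing epsilon transitions -> nothing to add
Final closure: {q0}
Size = 1

1


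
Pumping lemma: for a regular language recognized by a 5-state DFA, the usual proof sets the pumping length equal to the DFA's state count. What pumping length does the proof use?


Pumping lemma for regular languages (standard proof):
Take p = |Q|, the number of DFA states.
Any string of length >= |Q| passes through |Q|+1 states while reading its first |Q| symbols,
so by pigeonhole some state repeats, giving the loop that can be pumped.
Here |Q| = 5
Therefore the proof uses p = 5

5


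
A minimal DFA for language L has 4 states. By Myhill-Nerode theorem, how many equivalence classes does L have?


Myhill-Nerode theorem:
Number of equivalence classes = number of states in minimal DFA
Minimal DFA states = 4
Therefore equivalence classes = 4

4


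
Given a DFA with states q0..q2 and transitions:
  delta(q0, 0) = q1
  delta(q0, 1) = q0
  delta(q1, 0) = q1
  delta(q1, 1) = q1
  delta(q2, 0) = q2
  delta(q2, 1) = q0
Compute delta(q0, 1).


Looking up transition function:
delta(q0, 1) in the table
Row: q0, Column: 1
Result: q0

q0


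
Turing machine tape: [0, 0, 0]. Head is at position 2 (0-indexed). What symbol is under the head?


Tape: [0, 0, 0]
Positions: 0 1 2
Values:    0 0 0
Head at position 2
tape[2] = 0

0


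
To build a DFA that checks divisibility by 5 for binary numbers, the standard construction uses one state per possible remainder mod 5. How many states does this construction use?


Divisibility by 5 is tracked via the remainder mod 5: 0, 1, ..., 4
The construction assigns one state to each remainder
Number of remainders = 5

5


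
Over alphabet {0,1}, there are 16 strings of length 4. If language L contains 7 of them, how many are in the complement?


Alphabet: {0,1}
String length: 4
Total strings of length 4 = 2^4 = 16
Strings in L = 7
Complement = total - |L|
= 16 - 7
= 9

9


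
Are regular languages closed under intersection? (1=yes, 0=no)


Regular languages are closed under all standard operations:
- Union: Yes (product construction)
- Intersection: Yes (product construction)
- Complement: Yes (swap accept/reject)
- Concatenation: Yes (NFA construction)
Operation: intersection -> Closed

1


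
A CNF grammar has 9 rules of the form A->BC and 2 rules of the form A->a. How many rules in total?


CNF allows two rule forms:
  A -> BC (binary): 9 rules
  A -> a (terminal): 2 rules
Total = 9 + 2 = 11

11


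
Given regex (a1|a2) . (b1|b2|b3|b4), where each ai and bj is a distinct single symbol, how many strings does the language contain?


First group: 2 alternatives
Second group: 4 alternatives
Concatenation: each choice from group 1 pairs with each from group 2
Total = 2 x 4 = 8

8


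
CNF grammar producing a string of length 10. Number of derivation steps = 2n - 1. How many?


Chomsky Normal Form derivation:
String length n = 10
Each step either:
  - Splits a nonterminal into two (n-1 such steps)
  - Converts a nonterminal to terminal (n such steps)
Total = (n-1) + n = 2n - 1
= 2(10) - 1
= 20 - 1
= 19

19


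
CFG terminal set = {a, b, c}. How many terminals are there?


Terminal symbols: a, b, c
Counting each: a (#1), b (#2), c (#3)
Total = 3

3


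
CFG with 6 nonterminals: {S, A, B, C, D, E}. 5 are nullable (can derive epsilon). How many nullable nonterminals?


Nonterminals: {S, A, B, C, D, E}
A nonterminal is nullable if it can derive epsilon
Counting nullable nonterminals: 5
Total nullable = 5

5


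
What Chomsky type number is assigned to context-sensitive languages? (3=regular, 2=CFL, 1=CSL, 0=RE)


Chomsky hierarchy levels:
  Type 3: Regular (DFA/NFA/regex)
  Type 2: Context-free (PDA)
  Type 1: Context-sensitive
  Type 0: Recursively enumerable (TM)
'context-sensitive' corresponds to Type 1

1


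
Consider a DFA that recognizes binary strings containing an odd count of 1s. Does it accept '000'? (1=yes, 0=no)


DFA has 2 states: q_even (start, accept=no) and q_odd
Processing string '000' character by character:
  Position 0: read '0', 1-count=0 -> q_even (no change)
  Position 1: read '0', 1-count=0 -> q_even (no change)
  Position 2: read '0', 1-count=0 -> q_even (no change)
Final state: q_even, total 1s = 0 (even); the DFA requires an odd count -> reject

0


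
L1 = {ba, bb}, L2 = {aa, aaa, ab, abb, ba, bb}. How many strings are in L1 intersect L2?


L1 = {ba, bb}
L2 = {aa, aaa, ab, abb, ba, bb}
Checking each string in L1 against L2:
  'ba': in L2? Yes
  'bb': in L2? Yes
Intersection = {ba, bb}
|L1 ∩ L2| = 2

2


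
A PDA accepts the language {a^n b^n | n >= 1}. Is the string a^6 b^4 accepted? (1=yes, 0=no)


Language requires equal numbers of a's and b's
PDA pushes for each 'a', pops for each 'b'
Number of a's = 6
Number of b's = 4
6 != 4 -> Reject

0


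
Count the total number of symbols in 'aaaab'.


String: 'aaaab'
Counting characters:
  'a' appears 4 time(s)
  'b' appears 1 time(s)
Total length = 4 + 1 = 5

5


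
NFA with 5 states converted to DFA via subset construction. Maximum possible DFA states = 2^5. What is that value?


NFA has 5 states
Subset construction: each DFA state = subset of NFA states
Maximum subsets = 2^5
2^5 = 32

32


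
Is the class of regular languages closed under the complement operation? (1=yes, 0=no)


Regular languages are closed under:
- Union (DFA product construction)
- Intersection (DFA product construction)
- Complement (swap accept/reject states)
- Concatenation (NFA construction)
- Kleene star (NFA construction)
complement is in this list
Therefore: closed

1


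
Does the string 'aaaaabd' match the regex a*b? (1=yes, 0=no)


Pattern: a*b
String: 'aaaaabd'
Pattern requires: zero or more 'a's followed by exactly one 'b'
Found 5 leading 'a's
Remaining: 'bd'
Remaining is not 'b' -> no match
Result: 0

0


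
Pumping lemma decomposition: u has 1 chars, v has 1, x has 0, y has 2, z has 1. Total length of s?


|s| = |u| + |v| + |x| + |y| + |z|
= 1 + 1 + 0 + 2 + 1
= 2 + 0 + 3
= 2 + 3
= 5

5


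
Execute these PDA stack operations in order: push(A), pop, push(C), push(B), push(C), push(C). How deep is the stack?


Tracing stack operations:
  push(A) -> stack = [A], depth=1
  pop -> removed A, stack = [], depth=0
  push(C) -> stack = [C], depth=1
  push(B) -> stack = [C,B], depth=2
  push(C) -> stack = [C,B,C], depth=3
  push(C) -> stack = [C,B,C,C], depth=4
Final depth = 4

4


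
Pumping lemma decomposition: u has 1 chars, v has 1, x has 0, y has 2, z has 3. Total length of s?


|s| = |u| + |v| + |x| + |y| + |z|
= 1 + 1 + 0 + 2 + 3
= 2 + 0 + 5
= 2 + 5
= 7

7


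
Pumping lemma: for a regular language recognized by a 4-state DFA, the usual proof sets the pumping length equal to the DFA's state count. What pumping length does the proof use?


Pumping lemma for regular languages (standard proof):
Take p = |Q|, the number of DFA states.
Any string of length >= |Q| passes through |Q|+1 states while reading its first |Q| symbols,
so by pigeonhole some state repeats, giving the loop that can be pumped.
Here |Q| = 4
Therefore the proof uses p = 4

4


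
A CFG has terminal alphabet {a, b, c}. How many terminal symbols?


Terminal symbols: a, b, c
Counting each: a (#1), b (#2), c (#3)
Total = 3

3


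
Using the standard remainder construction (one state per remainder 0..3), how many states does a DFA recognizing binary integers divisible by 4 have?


Divisibility by 4 is tracked via the remainder mod 4: 0, 1, ..., 3
The construction assigns one state to each remainder
Number of remainders = 4

4


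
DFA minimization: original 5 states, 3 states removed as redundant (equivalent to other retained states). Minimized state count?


Original DFA: 5 states
Redundant states removed: 3
Minimized states = original - removed
= 5 - 3
= 2

2


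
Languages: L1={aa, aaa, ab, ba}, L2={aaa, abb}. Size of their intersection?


L1 = {aa, aaa, ab, ba}
L2 = {aaa, abb}
Checking each string in L1 against L2:
  'aa': in L2? No
  'aaa': in L2? Yes
  'ab': in L2? No
  'ba': in L2? No
Intersection = {aaa}
|L1 ∩ L2| = 1

1


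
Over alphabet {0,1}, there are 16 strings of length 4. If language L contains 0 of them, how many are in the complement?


Alphabet: {0,1}
String length: 4
Total strings of length 4 = 2^4 = 16
Strings in L = 0
Complement = total - |L|
= 16 - 0
= 16

16


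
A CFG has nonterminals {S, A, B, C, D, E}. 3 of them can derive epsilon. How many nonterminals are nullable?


Nonterminals: {S, A, B, C, D, E}
A nonterminal is nullable if it can derive epsilon
Counting nullable nonterminals: 3
Total nullable = 3

3


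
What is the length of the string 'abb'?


String: 'abb'
Counting characters:
  'a' appears 1 time(s)
  'b' appears 2 time(s)
Total length = 1 + 2 = 3

3


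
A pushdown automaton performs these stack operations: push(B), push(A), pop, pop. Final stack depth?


Tracing stack operations:
  push(B) -> stack = [B], depth=1
  push(A) -> stack = [B,A], depth=2
  pop -> removed A, stack = [B], depth=1
  pop -> removed B, stack = [], depth=0
Final depth = 0

0


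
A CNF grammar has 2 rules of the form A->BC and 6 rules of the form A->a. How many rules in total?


CNF allows two rule forms:
  A -> BC (binary): 2 rules
  A -> a (terminal): 6 rules
Total = 2 + 6 = 8

8


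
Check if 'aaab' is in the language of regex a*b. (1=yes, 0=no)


Pattern: a*b
String: 'aaab'
Pattern requires: zero or more 'a's followed by exactly one 'b'
Found 3 leading 'a's
Remaining: 'b'
Remaining is exactly 'b' -> match
Result: 1

1
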